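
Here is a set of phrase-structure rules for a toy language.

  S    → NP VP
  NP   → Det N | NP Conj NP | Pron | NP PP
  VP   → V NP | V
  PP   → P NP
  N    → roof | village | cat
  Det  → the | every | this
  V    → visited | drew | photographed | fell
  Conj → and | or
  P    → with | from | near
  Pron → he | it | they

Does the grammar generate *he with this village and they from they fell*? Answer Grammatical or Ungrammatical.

S
  NP
    NP
      NP
        Pron: he
      PP
        P: with
        NP
          Det: this
          N: village
    Conj: and
    NP
      NP
        Pron: they
      PP
        P: from
        NP
          Pron: they
  VP
    V: fell
Each bracket corresponds to one application of a listed rule, so the string is derivable from S.

Grammatical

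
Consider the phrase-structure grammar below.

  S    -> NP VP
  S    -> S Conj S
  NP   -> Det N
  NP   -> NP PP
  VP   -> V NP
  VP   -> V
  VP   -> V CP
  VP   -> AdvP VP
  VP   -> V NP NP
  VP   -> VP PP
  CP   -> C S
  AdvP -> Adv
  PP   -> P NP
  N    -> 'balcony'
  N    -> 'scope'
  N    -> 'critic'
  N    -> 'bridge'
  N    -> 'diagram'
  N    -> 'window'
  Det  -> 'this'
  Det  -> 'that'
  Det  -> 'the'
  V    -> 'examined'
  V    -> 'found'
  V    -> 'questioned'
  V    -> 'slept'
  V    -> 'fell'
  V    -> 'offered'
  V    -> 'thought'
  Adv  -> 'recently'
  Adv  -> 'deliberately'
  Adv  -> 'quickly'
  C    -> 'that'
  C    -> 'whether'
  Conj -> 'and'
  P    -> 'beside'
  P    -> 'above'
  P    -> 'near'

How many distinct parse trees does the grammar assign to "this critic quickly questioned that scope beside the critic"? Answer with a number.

Two of the 3 distinct bracketings:
[S [NP [Det this] [N critic]] [VP [AdvP [Adv quickly]] [VP [V questioned] [NP [NP [Det that] [N scope]] [PP [P beside] [NP [Det the] [N critic]]]]]]]
[S [NP [Det this] [N critic]] [VP [AdvP [Adv quickly]] [VP [VP [V questioned] [NP [Det that] [N scope]]] [PP [P beside] [NP [Det the] [N critic]]]]]]
The difference turns on whether NP → NP PP is used at the relevant span, versus an alternative expansion of NP.

3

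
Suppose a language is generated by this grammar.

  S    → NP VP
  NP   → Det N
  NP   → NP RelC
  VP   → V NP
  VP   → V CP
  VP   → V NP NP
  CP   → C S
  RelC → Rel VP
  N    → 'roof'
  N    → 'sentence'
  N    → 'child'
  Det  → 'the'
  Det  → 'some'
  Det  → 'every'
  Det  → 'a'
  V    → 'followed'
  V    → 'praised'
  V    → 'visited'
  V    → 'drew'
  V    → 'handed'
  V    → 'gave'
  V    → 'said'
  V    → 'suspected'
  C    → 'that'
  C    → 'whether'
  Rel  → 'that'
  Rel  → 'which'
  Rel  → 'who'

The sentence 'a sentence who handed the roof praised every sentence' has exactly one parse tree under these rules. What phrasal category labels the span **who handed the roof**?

RelC

S
  NP
    NP
      Det: a
      N: sentence
    RelC
      Rel: who
      VP
        V: handed
        NP
          Det: the
          N: roof
  VP
    V: praised
    NP
      Det: every
      N: sentence
The span 'who handed the roof' is the RelC node built by RelC → Rel VP.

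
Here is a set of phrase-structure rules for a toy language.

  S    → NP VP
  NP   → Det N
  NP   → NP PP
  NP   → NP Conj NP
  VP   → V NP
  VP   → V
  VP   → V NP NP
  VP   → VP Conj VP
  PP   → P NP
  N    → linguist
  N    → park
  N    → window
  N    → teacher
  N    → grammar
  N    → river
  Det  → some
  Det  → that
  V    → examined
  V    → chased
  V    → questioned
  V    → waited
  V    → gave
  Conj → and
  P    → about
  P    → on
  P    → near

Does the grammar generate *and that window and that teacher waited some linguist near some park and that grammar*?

For S → NP VP, no prefix of the string parses as an NP.

Ungrammatical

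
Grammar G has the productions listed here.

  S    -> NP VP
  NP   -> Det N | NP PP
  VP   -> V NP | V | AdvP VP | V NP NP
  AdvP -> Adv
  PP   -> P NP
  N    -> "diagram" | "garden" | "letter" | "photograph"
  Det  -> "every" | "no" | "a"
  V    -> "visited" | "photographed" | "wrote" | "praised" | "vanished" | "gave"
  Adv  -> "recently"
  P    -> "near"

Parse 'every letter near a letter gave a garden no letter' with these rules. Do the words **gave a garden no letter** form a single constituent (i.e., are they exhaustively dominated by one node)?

[S [NP [NP [Det every] [N letter]] [PP [P near] [NP [Det a] [N letter]]]] [VP [V gave] [NP [Det a] [N garden]] [NP [Det no] [N letter]]]]
The words 'gave a garden no letter' are exhaustively dominated by a single VP node (built by VP → V NP NP), so they form a constituent.

Yes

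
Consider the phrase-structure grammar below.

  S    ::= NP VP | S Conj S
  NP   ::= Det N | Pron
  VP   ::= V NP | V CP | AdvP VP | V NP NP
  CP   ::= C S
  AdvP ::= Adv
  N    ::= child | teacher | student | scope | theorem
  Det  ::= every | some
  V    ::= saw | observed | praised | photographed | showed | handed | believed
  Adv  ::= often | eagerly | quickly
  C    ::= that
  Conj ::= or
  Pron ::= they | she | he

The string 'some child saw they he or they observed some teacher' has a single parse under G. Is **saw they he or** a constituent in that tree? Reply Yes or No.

[S [S [NP [Det some] [N child]] [VP [V saw] [NP [Pron they]] [NP [Pron he]]]] [Conj or] [S [NP [Pron they]] [VP [V observed] [NP [Det some] [N teacher]]]]]
The smallest constituent containing 'saw they he or' is the S spanning 'some child saw they he or they observed some teacher'; no single node in the tree dominates exactly the given words.

No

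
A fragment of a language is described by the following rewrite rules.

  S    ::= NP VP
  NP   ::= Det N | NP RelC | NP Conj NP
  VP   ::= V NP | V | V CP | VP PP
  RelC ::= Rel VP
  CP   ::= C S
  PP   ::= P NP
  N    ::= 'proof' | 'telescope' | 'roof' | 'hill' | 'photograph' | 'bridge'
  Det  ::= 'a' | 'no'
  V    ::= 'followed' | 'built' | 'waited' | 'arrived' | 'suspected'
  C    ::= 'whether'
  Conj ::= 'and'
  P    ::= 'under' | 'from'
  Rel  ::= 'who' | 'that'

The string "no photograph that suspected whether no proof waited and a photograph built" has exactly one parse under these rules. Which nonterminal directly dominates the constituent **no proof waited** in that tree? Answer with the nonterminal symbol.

CP

[S [NP [NP [NP [Det no] [N photograph]] [RelC [Rel that] [VP [V suspected] [CP [C whether] [S [NP [Det no] [N proof]] [VP [V waited]]]]]]] [Conj and] [NP [Det a] [N photograph]]] [VP [V built]]]
The span 'no proof waited' is the S node built by S → NP VP.
Its mother is the CP built by CP → C S.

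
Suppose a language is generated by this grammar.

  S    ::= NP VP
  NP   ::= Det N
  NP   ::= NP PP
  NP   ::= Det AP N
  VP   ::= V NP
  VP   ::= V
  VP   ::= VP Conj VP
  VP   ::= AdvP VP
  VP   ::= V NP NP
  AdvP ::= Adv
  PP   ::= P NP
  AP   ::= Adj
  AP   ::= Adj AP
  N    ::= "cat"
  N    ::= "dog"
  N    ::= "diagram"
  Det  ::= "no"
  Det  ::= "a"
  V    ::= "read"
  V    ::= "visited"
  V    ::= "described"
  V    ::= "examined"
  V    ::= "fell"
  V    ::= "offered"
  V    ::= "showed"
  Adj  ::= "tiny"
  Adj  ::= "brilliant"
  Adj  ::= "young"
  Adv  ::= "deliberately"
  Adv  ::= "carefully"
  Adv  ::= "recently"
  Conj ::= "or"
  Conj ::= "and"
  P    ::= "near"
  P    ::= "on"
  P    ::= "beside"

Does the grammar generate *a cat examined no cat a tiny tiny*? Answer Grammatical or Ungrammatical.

For S → NP VP, the only prefix that parses as NP is 'a cat', but the remainder 'examined no cat a tiny tiny' is not a VP under these rules.

Ungrammatical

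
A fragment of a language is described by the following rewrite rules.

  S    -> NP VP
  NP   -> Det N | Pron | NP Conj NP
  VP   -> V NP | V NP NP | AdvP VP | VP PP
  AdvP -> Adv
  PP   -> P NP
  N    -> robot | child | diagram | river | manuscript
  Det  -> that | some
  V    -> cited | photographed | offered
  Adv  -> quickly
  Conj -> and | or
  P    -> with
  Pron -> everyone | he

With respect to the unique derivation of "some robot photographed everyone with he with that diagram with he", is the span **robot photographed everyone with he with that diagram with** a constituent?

[S [NP [Det some] [N robot]] [VP [VP [VP [VP [V photographed] [NP [Pron everyone]]] [PP [P with] [NP [Pron he]]]] [PP [P with] [NP [Det that] [N diagram]]]] [PP [P with] [NP [Pron he]]]]]
The smallest constituent containing 'robot photographed everyone with he with that diagram with' is the S spanning 'some robot photographed everyone with he with that diagram with he'; no single node in the tree dominates exactly the given words.

No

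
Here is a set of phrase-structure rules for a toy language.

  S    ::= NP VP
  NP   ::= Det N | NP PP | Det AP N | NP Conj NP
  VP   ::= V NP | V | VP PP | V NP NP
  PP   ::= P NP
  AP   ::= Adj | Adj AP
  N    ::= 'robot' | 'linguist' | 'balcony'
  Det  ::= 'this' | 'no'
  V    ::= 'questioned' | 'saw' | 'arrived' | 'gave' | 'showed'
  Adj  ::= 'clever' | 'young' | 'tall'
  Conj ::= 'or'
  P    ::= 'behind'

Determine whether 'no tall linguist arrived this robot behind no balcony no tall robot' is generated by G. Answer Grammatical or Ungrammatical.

[S [NP [Det no] [AP [Adj tall]] [N linguist]] [VP [V arrived] [NP [NP [Det this] [N robot]] [PP [P behind] [NP [Det no] [N balcony]]]] [NP [Det no] [AP [Adj tall]] [N robot]]]]
The bracketing above is licensed at every node by one of the given productions, with S at the root.

Grammatical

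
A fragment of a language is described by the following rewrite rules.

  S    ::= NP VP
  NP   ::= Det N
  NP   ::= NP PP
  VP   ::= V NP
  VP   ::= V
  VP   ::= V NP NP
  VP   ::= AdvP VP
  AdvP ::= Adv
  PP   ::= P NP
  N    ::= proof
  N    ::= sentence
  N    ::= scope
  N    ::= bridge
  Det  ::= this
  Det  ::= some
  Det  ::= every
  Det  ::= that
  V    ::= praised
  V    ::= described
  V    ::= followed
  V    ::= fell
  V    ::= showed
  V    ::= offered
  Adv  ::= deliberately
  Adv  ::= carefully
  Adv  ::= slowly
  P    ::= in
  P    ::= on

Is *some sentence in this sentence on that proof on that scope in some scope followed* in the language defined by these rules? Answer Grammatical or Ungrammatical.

Grammatical

[S [NP [NP [Det some] [N sentence]] [PP [P in] [NP [NP [Det this] [N sentence]] [PP [P on] [NP [NP [Det that] [N proof]] [PP [P on] [NP [NP [Det that] [N scope]] [PP [P in] [NP [Det some] [N scope]]]]]]]]]] [VP [V followed]]]
Every word is introduced by a lexical rule and the phrasal rules combine the resulting categories into a single S.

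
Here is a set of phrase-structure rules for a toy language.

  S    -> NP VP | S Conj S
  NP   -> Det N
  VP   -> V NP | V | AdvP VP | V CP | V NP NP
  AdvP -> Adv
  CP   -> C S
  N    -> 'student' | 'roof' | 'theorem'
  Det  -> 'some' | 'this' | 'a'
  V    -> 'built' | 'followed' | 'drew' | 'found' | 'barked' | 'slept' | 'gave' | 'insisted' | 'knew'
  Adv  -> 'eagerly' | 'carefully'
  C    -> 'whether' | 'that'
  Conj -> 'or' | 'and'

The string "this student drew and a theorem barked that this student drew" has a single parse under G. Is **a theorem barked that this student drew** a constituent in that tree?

[S [S [NP [Det this] [N student]] [VP [V drew]]] [Conj and] [S [NP [Det a] [N theorem]] [VP [V barked] [CP [C that] [S [NP [Det this] [N student]] [VP [V drew]]]]]]]
The words 'a theorem barked that this student drew' are exhaustively dominated by a single S node (built by S → NP VP), so they form a constituent.

Yes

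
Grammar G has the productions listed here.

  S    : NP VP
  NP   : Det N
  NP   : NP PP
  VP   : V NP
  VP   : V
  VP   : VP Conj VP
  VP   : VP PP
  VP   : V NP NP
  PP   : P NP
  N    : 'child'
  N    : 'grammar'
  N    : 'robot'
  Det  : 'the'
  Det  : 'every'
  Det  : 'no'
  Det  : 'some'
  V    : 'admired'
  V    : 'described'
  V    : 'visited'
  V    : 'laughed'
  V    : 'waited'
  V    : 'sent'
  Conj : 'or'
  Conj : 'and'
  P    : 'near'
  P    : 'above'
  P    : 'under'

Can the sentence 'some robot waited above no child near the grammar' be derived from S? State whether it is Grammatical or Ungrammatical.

S
  NP
    Det: some
    N: robot
  VP
    VP
      V: waited
    PP
      P: above
      NP
        NP
          Det: no
          N: child
        PP
          P: near
          NP
            Det: the
            N: grammar
The bracketing above is licensed at every node by one of the given productions, with S at the root.

Grammatical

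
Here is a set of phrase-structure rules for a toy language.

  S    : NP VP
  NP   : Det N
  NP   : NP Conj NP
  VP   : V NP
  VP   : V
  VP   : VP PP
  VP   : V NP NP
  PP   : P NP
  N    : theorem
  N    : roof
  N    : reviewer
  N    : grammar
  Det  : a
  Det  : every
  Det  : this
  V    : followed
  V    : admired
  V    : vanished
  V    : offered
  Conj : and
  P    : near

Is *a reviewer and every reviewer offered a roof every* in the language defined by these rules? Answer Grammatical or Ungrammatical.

Ungrammatical

For S → NP VP, every NP-prefix leaves a non-VP remainder: after 'a reviewer' the remainder is not a VP; after 'a reviewer and every reviewer' the remainder is not a VP.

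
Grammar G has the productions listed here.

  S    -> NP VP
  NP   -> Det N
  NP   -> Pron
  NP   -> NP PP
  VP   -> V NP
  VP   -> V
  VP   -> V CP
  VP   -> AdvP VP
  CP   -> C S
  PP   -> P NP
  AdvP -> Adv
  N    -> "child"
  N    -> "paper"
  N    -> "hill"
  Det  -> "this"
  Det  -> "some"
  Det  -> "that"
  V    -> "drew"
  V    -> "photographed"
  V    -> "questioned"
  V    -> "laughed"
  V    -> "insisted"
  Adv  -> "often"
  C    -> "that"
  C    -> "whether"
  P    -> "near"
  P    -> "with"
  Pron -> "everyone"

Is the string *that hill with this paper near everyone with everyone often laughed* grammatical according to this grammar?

S
  NP
    NP
      Det: that
      N: hill
    PP
      P: with
      NP
        NP
          Det: this
          N: paper
        PP
          P: near
          NP
            NP
              Pron: everyone
            PP
              P: with
              NP
                Pron: everyone
  VP
    AdvP
      Adv: often
    VP
      V: laughed
The bracketing above is licensed at every node by one of the given productions, with S at the root.

Grammatical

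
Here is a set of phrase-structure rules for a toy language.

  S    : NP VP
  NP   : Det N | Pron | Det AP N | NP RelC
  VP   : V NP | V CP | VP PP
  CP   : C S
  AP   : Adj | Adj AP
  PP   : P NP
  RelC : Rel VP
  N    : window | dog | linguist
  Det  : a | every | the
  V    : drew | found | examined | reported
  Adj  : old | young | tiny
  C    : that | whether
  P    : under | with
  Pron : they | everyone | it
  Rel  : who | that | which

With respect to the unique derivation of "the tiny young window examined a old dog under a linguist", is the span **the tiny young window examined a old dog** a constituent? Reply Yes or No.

No

[S [NP [Det the] [AP [Adj tiny] [AP [Adj young]]] [N window]] [VP [VP [V examined] [NP [Det a] [AP [Adj old]] [N dog]]] [PP [P under] [NP [Det a] [N linguist]]]]]
The smallest constituent containing 'the tiny young window examined a old dog' is the S spanning 'the tiny young window examined a old dog under a linguist'; no single node in the tree dominates exactly the given words.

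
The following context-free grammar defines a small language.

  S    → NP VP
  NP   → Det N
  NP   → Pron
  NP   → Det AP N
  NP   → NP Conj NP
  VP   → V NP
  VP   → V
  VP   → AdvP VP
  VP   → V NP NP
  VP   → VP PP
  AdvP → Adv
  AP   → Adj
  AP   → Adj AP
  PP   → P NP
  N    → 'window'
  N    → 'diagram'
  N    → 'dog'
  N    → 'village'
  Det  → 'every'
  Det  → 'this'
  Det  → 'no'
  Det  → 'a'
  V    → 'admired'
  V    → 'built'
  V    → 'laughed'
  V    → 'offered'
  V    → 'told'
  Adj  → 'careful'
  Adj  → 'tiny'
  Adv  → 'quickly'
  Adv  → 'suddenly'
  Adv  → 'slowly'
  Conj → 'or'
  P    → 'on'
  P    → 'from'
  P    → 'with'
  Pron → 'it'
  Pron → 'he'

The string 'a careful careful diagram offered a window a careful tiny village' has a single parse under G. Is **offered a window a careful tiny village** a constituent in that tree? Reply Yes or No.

Yes

[S [NP [Det a] [AP [Adj careful] [AP [Adj careful]]] [N diagram]] [VP [V offered] [NP [Det a] [N window]] [NP [Det a] [AP [Adj careful] [AP [Adj tiny]]] [N village]]]]
The words 'offered a window a careful tiny village' are exhaustively dominated by a single VP node (built by VP → V NP NP), so they form a constituent.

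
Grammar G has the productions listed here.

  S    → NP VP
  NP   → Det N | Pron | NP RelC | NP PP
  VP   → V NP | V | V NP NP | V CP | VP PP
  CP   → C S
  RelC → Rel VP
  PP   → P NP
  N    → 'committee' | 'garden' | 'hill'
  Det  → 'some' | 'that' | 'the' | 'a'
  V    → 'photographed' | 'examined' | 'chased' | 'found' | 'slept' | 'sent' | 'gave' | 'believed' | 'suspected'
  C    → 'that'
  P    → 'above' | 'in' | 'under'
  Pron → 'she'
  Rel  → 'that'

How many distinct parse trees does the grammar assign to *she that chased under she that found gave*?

4

Two of the 4 distinct bracketings:
[S [NP [NP [Pron she]] [RelC [Rel that] [VP [VP [V chased]] [PP [P under] [NP [NP [Pron she]] [RelC [Rel that] [VP [V found]]]]]]]] [VP [V gave]]]
[S [NP [NP [NP [Pron she]] [RelC [Rel that] [VP [VP [V chased]] [PP [P under] [NP [Pron she]]]]]] [RelC [Rel that] [VP [V found]]]] [VP [V gave]]]
The trees differ in how a recursive rule is bracketed over the same span.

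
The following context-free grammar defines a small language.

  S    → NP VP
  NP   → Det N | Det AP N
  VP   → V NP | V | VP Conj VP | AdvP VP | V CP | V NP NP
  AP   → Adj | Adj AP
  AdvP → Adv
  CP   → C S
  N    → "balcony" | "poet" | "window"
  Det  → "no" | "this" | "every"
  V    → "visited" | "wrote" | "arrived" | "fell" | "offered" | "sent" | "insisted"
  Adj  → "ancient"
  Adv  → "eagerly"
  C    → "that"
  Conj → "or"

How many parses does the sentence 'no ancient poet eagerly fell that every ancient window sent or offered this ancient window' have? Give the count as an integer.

Two of the 3 distinct bracketings:
[S [NP [Det no] [AP [Adj ancient]] [N poet]] [VP [VP [AdvP [Adv eagerly]] [VP [V fell] [CP [C that] [S [NP [Det every] [AP [Adj ancient]] [N window]] [VP [V sent]]]]]] [Conj or] [VP [V offered] [NP [Det this] [AP [Adj ancient]] [N window]]]]]
[S [NP [Det no] [AP [Adj ancient]] [N poet]] [VP [AdvP [Adv eagerly]] [VP [VP [V fell] [CP [C that] [S [NP [Det every] [AP [Adj ancient]] [N window]] [VP [V sent]]]]] [Conj or] [VP [V offered] [NP [Det this] [AP [Adj ancient]] [N window]]]]]]
The trees differ in how a recursive rule is bracketed over the same span.

3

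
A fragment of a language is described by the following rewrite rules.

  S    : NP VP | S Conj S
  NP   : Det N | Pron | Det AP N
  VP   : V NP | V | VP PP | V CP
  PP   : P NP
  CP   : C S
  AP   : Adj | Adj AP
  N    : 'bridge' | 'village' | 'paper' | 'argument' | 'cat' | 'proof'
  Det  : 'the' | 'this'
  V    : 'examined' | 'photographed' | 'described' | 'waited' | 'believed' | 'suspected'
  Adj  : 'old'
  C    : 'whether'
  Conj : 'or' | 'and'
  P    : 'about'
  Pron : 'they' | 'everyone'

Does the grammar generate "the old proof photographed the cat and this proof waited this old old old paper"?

Grammatical

[S [S [NP [Det the] [AP [Adj old]] [N proof]] [VP [V photographed] [NP [Det the] [N cat]]]] [Conj and] [S [NP [Det this] [N proof]] [VP [V waited] [NP [Det this] [AP [Adj old] [AP [Adj old] [AP [Adj old]]]] [N paper]]]]]
The bracketing above is licensed at every node by one of the given productions, with S at the root.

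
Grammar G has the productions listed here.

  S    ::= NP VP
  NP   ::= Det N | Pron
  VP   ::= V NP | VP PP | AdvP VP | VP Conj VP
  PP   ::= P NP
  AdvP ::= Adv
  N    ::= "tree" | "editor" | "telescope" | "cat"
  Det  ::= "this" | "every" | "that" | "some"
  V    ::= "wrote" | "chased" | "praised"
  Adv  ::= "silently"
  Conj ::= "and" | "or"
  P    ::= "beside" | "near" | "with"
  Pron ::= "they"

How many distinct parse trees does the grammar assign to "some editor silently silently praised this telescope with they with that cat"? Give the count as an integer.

Two of the 6 distinct bracketings:
[S [NP [Det some] [N editor]] [VP [VP [VP [AdvP [Adv silently]] [VP [AdvP [Adv silently]] [VP [V praised] [NP [Det this] [N telescope]]]]] [PP [P with] [NP [Pron they]]]] [PP [P with] [NP [Det that] [N cat]]]]]
[S [NP [Det some] [N editor]] [VP [VP [AdvP [Adv silently]] [VP [VP [AdvP [Adv silently]] [VP [V praised] [NP [Det this] [N telescope]]]] [PP [P with] [NP [Pron they]]]]] [PP [P with] [NP [Det that] [N cat]]]]]
The trees differ in how a recursive rule is bracketed over the same span.

6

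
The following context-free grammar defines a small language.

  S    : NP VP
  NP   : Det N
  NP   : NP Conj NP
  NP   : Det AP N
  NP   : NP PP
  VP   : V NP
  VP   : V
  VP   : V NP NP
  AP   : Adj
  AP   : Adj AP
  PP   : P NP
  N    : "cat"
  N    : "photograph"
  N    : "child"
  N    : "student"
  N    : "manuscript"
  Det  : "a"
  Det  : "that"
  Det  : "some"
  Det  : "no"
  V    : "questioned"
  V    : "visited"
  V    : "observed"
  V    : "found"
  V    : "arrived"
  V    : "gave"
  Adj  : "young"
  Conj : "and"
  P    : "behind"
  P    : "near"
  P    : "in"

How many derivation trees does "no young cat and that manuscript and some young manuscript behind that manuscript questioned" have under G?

Two of the 5 distinct bracketings:
[S [NP [NP [Det no] [AP [Adj young]] [N cat]] [Conj and] [NP [NP [Det that] [N manuscript]] [Conj and] [NP [NP [Det some] [AP [Adj young]] [N manuscript]] [PP [P behind] [NP [Det that] [N manuscript]]]]]] [VP [V questioned]]]
[S [NP [NP [Det no] [AP [Adj young]] [N cat]] [Conj and] [NP [NP [NP [Det that] [N manuscript]] [Conj and] [NP [Det some] [AP [Adj young]] [N manuscript]]] [PP [P behind] [NP [Det that] [N manuscript]]]]] [VP [V questioned]]]
The trees differ in how a recursive rule is bracketed over the same span.

5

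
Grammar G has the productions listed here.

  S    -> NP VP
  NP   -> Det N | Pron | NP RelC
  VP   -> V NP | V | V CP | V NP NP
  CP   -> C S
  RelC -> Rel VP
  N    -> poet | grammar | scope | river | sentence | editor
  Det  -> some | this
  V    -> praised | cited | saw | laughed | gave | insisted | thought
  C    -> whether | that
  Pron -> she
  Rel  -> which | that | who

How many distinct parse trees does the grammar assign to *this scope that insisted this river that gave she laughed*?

Two of the 3 distinct bracketings:
[S [NP [NP [Det this] [N scope]] [RelC [Rel that] [VP [V insisted] [NP [NP [Det this] [N river]] [RelC [Rel that] [VP [V gave] [NP [Pron she]]]]]]]] [VP [V laughed]]]
[S [NP [NP [Det this] [N scope]] [RelC [Rel that] [VP [V insisted] [NP [NP [Det this] [N river]] [RelC [Rel that] [VP [V gave]]]] [NP [Pron she]]]]] [VP [V laughed]]]
The difference turns on whether VP → V NP is used at the relevant span, versus an alternative expansion of VP.

3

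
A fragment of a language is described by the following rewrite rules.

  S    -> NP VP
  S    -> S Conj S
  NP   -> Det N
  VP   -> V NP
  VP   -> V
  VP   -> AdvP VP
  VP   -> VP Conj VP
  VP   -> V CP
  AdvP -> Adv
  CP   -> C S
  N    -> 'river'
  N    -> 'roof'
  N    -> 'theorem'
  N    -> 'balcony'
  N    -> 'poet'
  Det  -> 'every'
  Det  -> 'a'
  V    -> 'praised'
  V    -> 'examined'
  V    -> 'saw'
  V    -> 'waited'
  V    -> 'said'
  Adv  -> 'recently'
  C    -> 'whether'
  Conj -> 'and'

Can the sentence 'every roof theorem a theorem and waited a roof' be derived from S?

An N word can never sit immediately before an N word in any string this grammar generates, so the substring 'roof theorem' rules out a derivation.

Ungrammatical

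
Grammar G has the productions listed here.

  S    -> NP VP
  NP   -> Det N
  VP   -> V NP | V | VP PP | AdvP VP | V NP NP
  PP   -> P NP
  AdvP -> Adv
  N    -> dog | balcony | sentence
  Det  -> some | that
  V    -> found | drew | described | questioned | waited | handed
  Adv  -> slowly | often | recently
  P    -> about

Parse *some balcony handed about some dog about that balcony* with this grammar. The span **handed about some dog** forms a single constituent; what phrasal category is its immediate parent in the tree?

VP

[S [NP [Det some] [N balcony]] [VP [VP [VP [V handed]] [PP [P about] [NP [Det some] [N dog]]]] [PP [P about] [NP [Det that] [N balcony]]]]]
The span 'handed about some dog' is the VP node built by VP → VP PP.
Its mother is the VP built by VP → VP PP.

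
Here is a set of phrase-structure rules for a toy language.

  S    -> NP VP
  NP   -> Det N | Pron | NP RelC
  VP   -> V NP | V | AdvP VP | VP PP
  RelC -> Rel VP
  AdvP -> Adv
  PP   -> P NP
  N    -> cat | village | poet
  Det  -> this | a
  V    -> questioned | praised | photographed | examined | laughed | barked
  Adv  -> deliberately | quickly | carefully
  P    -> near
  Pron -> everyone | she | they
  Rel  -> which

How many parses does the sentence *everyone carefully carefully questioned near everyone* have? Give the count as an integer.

3

Two of the 3 distinct bracketings:
[S [NP [Pron everyone]] [VP [AdvP [Adv carefully]] [VP [AdvP [Adv carefully]] [VP [VP [V questioned]] [PP [P near] [NP [Pron everyone]]]]]]]
[S [NP [Pron everyone]] [VP [AdvP [Adv carefully]] [VP [VP [AdvP [Adv carefully]] [VP [V questioned]]] [PP [P near] [NP [Pron everyone]]]]]]
The trees differ in how a recursive rule is bracketed over the same span.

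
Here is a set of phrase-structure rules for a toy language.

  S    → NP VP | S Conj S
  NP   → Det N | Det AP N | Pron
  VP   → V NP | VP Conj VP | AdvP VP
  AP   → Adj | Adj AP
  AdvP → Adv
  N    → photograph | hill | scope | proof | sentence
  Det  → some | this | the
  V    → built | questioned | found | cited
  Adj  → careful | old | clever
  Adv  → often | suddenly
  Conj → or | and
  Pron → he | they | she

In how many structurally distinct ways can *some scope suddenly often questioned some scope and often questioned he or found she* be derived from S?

Two of the 12 distinct bracketings:
[S [NP [Det some] [N scope]] [VP [VP [AdvP [Adv suddenly]] [VP [AdvP [Adv often]] [VP [V questioned] [NP [Det some] [N scope]]]]] [Conj and] [VP [VP [AdvP [Adv often]] [VP [V questioned] [NP [Pron he]]]] [Conj or] [VP [V found] [NP [Pron she]]]]]]
[S [NP [Det some] [N scope]] [VP [VP [AdvP [Adv suddenly]] [VP [AdvP [Adv often]] [VP [V questioned] [NP [Det some] [N scope]]]]] [Conj and] [VP [AdvP [Adv often]] [VP [VP [V questioned] [NP [Pron he]]] [Conj or] [VP [V found] [NP [Pron she]]]]]]]
The trees differ in how a recursive rule is bracketed over the same span.

12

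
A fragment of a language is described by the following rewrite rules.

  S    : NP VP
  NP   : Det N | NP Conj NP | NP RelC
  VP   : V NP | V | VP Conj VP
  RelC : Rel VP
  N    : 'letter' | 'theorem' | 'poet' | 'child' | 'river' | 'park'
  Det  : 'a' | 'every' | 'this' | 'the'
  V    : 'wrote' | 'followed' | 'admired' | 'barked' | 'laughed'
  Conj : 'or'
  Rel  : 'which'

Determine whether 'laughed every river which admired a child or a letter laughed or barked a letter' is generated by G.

For S → NP VP, no prefix of the string parses as an NP.

Ungrammatical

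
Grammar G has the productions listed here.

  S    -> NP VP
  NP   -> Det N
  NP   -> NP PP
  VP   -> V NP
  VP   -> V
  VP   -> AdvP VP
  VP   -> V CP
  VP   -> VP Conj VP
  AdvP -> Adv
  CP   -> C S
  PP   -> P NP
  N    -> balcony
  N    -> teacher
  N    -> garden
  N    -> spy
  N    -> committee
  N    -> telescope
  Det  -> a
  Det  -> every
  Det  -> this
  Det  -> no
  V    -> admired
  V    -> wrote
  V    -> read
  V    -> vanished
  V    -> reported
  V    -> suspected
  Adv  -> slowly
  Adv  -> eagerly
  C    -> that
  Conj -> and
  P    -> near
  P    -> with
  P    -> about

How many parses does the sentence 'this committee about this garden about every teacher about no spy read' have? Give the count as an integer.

Two of the 5 distinct bracketings:
[S [NP [NP [Det this] [N committee]] [PP [P about] [NP [NP [Det this] [N garden]] [PP [P about] [NP [NP [Det every] [N teacher]] [PP [P about] [NP [Det no] [N spy]]]]]]]] [VP [V read]]]
[S [NP [NP [Det this] [N committee]] [PP [P about] [NP [NP [NP [Det this] [N garden]] [PP [P about] [NP [Det every] [N teacher]]]] [PP [P about] [NP [Det no] [N spy]]]]]] [VP [V read]]]
The trees differ in how a recursive rule is bracketed over the same span.

5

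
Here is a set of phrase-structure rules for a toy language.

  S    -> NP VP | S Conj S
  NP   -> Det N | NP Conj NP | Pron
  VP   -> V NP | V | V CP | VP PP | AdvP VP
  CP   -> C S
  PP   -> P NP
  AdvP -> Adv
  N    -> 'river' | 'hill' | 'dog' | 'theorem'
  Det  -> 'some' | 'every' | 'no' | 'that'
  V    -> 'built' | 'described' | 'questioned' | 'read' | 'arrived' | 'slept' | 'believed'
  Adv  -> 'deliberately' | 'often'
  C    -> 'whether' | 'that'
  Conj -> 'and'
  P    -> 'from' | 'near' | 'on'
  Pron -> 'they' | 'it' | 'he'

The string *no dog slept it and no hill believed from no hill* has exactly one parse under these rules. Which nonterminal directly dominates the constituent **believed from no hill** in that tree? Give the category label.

S

[S [S [NP [Det no] [N dog]] [VP [V slept] [NP [Pron it]]]] [Conj and] [S [NP [Det no] [N hill]] [VP [VP [V believed]] [PP [P from] [NP [Det no] [N hill]]]]]]
The span 'believed from no hill' is the VP node built by VP → VP PP.
Its mother is the S built by S → NP VP.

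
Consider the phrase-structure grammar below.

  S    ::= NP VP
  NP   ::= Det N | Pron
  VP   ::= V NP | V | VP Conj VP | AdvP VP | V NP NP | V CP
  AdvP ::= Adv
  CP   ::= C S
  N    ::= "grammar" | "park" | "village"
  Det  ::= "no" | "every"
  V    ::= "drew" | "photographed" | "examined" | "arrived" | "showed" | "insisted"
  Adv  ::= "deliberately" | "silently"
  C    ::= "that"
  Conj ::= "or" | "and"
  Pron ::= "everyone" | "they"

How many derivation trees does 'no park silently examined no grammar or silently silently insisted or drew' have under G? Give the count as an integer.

Two of the 9 distinct bracketings:
[S [NP [Det no] [N park]] [VP [VP [AdvP [Adv silently]] [VP [V examined] [NP [Det no] [N grammar]]]] [Conj or] [VP [VP [AdvP [Adv silently]] [VP [AdvP [Adv silently]] [VP [V insisted]]]] [Conj or] [VP [V drew]]]]]
[S [NP [Det no] [N park]] [VP [VP [AdvP [Adv silently]] [VP [V examined] [NP [Det no] [N grammar]]]] [Conj or] [VP [AdvP [Adv silently]] [VP [VP [AdvP [Adv silently]] [VP [V insisted]]] [Conj or] [VP [V drew]]]]]]
The trees differ in how a recursive rule is bracketed over the same span.

9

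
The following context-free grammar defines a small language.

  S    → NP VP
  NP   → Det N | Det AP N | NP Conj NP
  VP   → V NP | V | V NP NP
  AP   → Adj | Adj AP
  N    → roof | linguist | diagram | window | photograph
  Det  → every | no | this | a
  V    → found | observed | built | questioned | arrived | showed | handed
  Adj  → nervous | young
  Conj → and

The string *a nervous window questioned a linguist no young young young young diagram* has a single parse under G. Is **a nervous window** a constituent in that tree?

Yes

[S [NP [Det a] [AP [Adj nervous]] [N window]] [VP [V questioned] [NP [Det a] [N linguist]] [NP [Det no] [AP [Adj young] [AP [Adj young] [AP [Adj young] [AP [Adj young]]]]] [N diagram]]]]
The words 'a nervous window' are exhaustively dominated by a single NP node (built by NP → Det AP N), so they form a constituent.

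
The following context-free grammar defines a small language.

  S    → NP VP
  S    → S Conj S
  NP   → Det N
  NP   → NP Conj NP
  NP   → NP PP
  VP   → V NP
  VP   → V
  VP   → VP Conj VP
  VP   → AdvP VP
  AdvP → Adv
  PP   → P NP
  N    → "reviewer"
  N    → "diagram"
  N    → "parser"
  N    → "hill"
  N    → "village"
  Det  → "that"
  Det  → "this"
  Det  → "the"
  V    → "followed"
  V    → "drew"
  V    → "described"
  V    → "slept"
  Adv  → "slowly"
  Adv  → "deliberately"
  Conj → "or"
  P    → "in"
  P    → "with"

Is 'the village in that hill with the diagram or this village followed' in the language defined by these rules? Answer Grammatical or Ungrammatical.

S
  NP
    NP
      NP
        Det: the
        N: village
      PP
        P: in
        NP
          NP
            Det: that
            N: hill
          PP
            P: with
            NP
              Det: the
              N: diagram
    Conj: or
    NP
      Det: this
      N: village
  VP
    V: followed
The bracketing above is licensed at every node by one of the given productions, with S at the root.

Grammatical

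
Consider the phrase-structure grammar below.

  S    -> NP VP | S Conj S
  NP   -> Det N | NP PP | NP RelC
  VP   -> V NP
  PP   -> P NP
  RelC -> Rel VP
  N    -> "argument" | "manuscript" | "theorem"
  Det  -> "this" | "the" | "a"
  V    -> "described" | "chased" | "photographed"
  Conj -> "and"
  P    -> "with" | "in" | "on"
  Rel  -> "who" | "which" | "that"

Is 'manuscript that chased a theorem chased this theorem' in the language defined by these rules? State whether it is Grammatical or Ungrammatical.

Ungrammatical

For S → NP VP, no prefix of the string parses as an NP. The alternative S rule S → S Conj S likewise has no satisfying split.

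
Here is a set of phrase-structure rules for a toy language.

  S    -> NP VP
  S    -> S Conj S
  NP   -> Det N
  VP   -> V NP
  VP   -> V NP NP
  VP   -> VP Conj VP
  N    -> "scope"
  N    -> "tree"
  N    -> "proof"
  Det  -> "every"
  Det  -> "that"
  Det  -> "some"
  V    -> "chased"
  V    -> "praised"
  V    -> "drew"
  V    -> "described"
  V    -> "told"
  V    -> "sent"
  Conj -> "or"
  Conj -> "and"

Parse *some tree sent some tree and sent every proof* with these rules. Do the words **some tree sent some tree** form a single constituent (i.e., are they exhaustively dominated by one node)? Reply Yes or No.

[S [NP [Det some] [N tree]] [VP [VP [V sent] [NP [Det some] [N tree]]] [Conj and] [VP [V sent] [NP [Det every] [N proof]]]]]
The smallest constituent containing 'some tree sent some tree' is the S spanning 'some tree sent some tree and sent every proof'; no single node in the tree dominates exactly the given words.

No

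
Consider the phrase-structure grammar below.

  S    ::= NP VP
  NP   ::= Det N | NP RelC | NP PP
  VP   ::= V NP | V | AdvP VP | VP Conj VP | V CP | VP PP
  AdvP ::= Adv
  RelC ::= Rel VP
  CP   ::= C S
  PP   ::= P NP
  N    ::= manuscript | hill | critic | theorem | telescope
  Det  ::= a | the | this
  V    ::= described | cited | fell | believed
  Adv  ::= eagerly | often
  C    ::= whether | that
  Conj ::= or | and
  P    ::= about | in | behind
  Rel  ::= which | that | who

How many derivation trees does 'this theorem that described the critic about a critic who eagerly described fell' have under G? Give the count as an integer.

Two of the 7 distinct bracketings:
[S [NP [NP [Det this] [N theorem]] [RelC [Rel that] [VP [V described] [NP [NP [NP [Det the] [N critic]] [PP [P about] [NP [Det a] [N critic]]]] [RelC [Rel who] [VP [AdvP [Adv eagerly]] [VP [V described]]]]]]]] [VP [V fell]]]
[S [NP [NP [Det this] [N theorem]] [RelC [Rel that] [VP [V described] [NP [NP [Det the] [N critic]] [PP [P about] [NP [NP [Det a] [N critic]] [RelC [Rel who] [VP [AdvP [Adv eagerly]] [VP [V described]]]]]]]]]] [VP [V fell]]]
The trees differ in how a recursive rule is bracketed over the same span.

7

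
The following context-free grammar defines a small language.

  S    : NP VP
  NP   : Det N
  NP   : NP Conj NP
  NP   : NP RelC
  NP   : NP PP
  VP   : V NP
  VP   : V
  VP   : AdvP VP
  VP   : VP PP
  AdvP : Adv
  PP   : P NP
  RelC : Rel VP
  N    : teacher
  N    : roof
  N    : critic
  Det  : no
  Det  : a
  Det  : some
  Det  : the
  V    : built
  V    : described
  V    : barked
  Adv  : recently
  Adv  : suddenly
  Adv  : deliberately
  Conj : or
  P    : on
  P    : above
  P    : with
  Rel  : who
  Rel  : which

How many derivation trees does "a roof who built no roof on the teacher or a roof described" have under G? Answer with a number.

Two of the 7 distinct bracketings:
[S [NP [NP [NP [Det a] [N roof]] [RelC [Rel who] [VP [V built] [NP [NP [Det no] [N roof]] [PP [P on] [NP [Det the] [N teacher]]]]]]] [Conj or] [NP [Det a] [N roof]]] [VP [V described]]]
[S [NP [NP [NP [Det a] [N roof]] [RelC [Rel who] [VP [VP [V built] [NP [Det no] [N roof]]] [PP [P on] [NP [Det the] [N teacher]]]]]] [Conj or] [NP [Det a] [N roof]]] [VP [V described]]]
The difference turns on whether NP → NP PP is used at the relevant span, versus an alternative expansion of NP.

7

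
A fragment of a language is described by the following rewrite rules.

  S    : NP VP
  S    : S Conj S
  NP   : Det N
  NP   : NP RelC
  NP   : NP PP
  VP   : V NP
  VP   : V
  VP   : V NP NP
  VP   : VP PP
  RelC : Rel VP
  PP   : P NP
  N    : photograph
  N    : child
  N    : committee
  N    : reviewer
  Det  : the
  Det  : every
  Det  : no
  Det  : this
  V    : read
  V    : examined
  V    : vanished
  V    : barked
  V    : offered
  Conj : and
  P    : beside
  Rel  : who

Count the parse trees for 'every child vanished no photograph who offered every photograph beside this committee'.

Two of the 6 distinct bracketings:
[S [NP [Det every] [N child]] [VP [V vanished] [NP [NP [Det no] [N photograph]] [RelC [Rel who] [VP [V offered] [NP [NP [Det every] [N photograph]] [PP [P beside] [NP [Det this] [N committee]]]]]]]]]
[S [NP [Det every] [N child]] [VP [V vanished] [NP [NP [Det no] [N photograph]] [RelC [Rel who] [VP [VP [V offered] [NP [Det every] [N photograph]]] [PP [P beside] [NP [Det this] [N committee]]]]]]]]
The difference turns on whether NP → NP PP is used at the relevant span, versus an alternative expansion of NP.

6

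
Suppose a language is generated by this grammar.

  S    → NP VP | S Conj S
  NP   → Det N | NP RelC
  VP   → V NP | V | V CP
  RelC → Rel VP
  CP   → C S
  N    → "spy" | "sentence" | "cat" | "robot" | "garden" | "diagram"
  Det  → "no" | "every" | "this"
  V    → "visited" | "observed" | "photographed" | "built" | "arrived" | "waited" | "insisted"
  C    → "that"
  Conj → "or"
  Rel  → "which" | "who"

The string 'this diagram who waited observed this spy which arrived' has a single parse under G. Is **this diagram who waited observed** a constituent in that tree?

No

[S [NP [NP [Det this] [N diagram]] [RelC [Rel who] [VP [V waited]]]] [VP [V observed] [NP [NP [Det this] [N spy]] [RelC [Rel which] [VP [V arrived]]]]]]
The smallest constituent containing 'this diagram who waited observed' is the S spanning 'this diagram who waited observed this spy which arrived'; no single node in the tree dominates exactly the given words.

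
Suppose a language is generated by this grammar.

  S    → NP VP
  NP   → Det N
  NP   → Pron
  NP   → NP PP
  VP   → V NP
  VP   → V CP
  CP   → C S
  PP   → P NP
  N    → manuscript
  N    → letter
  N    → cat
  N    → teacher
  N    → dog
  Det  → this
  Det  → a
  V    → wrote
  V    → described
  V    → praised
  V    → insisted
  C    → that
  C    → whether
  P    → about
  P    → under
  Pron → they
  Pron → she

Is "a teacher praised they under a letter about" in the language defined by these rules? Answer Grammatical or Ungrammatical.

For S → NP VP, the only prefix that parses as NP is 'a teacher', but the remainder 'praised they under a letter about' is not a VP under these rules.

Ungrammatical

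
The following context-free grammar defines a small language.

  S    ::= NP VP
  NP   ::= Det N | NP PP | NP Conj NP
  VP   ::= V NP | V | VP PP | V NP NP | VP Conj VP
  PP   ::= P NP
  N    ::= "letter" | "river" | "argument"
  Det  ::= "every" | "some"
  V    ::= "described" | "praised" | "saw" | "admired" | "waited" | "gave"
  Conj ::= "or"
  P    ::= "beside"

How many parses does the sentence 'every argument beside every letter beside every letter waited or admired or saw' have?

Two of the 4 distinct bracketings:
[S [NP [NP [Det every] [N argument]] [PP [P beside] [NP [NP [Det every] [N letter]] [PP [P beside] [NP [Det every] [N letter]]]]]] [VP [VP [V waited]] [Conj or] [VP [VP [V admired]] [Conj or] [VP [V saw]]]]]
[S [NP [NP [Det every] [N argument]] [PP [P beside] [NP [NP [Det every] [N letter]] [PP [P beside] [NP [Det every] [N letter]]]]]] [VP [VP [VP [V waited]] [Conj or] [VP [V admired]]] [Conj or] [VP [V saw]]]]
The trees differ in how a recursive rule is bracketed over the same span.

4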